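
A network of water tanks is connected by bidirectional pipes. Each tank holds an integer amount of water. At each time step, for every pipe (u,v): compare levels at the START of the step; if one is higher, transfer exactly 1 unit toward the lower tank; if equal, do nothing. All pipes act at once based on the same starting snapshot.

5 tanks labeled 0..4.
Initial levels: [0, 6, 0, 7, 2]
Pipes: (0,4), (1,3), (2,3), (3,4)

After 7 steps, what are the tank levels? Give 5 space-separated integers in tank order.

Answer: 2 5 3 2 3

Derivation:
Step 1: flows [4->0,3->1,3->2,3->4] -> levels [1 7 1 4 2]
Step 2: flows [4->0,1->3,3->2,3->4] -> levels [2 6 2 3 2]
Step 3: flows [0=4,1->3,3->2,3->4] -> levels [2 5 3 2 3]
Step 4: flows [4->0,1->3,2->3,4->3] -> levels [3 4 2 5 1]
Step 5: flows [0->4,3->1,3->2,3->4] -> levels [2 5 3 2 3]
  -> period-2 cycle: step 5 state = step 3 state
  -> state at step 7: (7-3) mod 2 = 0, same as step 3 -> [2 5 3 2 3]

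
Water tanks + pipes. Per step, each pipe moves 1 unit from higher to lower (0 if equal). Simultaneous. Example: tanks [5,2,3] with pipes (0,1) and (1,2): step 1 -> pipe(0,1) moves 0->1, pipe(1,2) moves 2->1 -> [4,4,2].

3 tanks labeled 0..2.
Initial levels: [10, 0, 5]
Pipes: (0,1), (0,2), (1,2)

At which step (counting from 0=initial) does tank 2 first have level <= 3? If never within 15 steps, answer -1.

Answer: -1

Derivation:
Step 1: flows [0->1,0->2,2->1] -> levels [8 2 5]
Step 2: flows [0->1,0->2,2->1] -> levels [6 4 5]
Step 3: flows [0->1,0->2,2->1] -> levels [4 6 5]
Step 4: flows [1->0,2->0,1->2] -> levels [6 4 5]
  -> period-2 cycle (repeats step 2); tank 2 never drops to <=3
Tank 2 never reaches <=3 within 15 steps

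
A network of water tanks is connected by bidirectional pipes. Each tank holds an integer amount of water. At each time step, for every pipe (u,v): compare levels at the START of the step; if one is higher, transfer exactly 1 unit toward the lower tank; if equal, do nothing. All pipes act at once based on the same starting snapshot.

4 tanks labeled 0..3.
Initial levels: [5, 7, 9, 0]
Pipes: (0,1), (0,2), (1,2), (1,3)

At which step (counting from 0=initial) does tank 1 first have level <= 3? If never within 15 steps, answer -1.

Answer: 6

Derivation:
Step 1: flows [1->0,2->0,2->1,1->3] -> levels [7 6 7 1]
Step 2: flows [0->1,0=2,2->1,1->3] -> levels [6 7 6 2]
Step 3: flows [1->0,0=2,1->2,1->3] -> levels [7 4 7 3]
Step 4: flows [0->1,0=2,2->1,1->3] -> levels [6 5 6 4]
Step 5: flows [0->1,0=2,2->1,1->3] -> levels [5 6 5 5]
Step 6: flows [1->0,0=2,1->2,1->3] -> levels [6 3 6 6]
Tank 1 first reaches <=3 at step 6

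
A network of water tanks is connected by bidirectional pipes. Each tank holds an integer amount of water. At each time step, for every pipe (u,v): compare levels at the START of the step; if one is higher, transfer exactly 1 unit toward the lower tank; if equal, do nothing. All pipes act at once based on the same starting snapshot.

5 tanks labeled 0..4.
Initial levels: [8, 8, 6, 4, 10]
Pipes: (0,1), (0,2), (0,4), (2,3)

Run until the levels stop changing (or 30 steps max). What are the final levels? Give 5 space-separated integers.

Step 1: flows [0=1,0->2,4->0,2->3] -> levels [8 8 6 5 9]
Step 2: flows [0=1,0->2,4->0,2->3] -> levels [8 8 6 6 8]
Step 3: flows [0=1,0->2,0=4,2=3] -> levels [7 8 7 6 8]
Step 4: flows [1->0,0=2,4->0,2->3] -> levels [9 7 6 7 7]
Step 5: flows [0->1,0->2,0->4,3->2] -> levels [6 8 8 6 8]
Step 6: flows [1->0,2->0,4->0,2->3] -> levels [9 7 6 7 7]
  -> period-2 cycle: step 6 state = step 4 state; never stabilizes
  -> state at step 30: (30-4) mod 2 = 0, same as step 4 -> [9 7 6 7 7]

Answer: 9 7 6 7 7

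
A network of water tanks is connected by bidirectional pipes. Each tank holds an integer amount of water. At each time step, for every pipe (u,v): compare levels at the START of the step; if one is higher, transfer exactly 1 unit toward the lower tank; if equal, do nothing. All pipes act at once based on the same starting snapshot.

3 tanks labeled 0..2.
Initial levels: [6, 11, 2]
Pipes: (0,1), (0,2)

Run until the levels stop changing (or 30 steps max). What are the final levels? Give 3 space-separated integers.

Answer: 5 7 7

Derivation:
Step 1: flows [1->0,0->2] -> levels [6 10 3]
Step 2: flows [1->0,0->2] -> levels [6 9 4]
Step 3: flows [1->0,0->2] -> levels [6 8 5]
Step 4: flows [1->0,0->2] -> levels [6 7 6]
Step 5: flows [1->0,0=2] -> levels [7 6 6]
Step 6: flows [0->1,0->2] -> levels [5 7 7]
Step 7: flows [1->0,2->0] -> levels [7 6 6]
  -> period-2 cycle: step 7 state = step 5 state; never stabilizes
  -> state at step 30: (30-5) mod 2 = 1, same as step 6 -> [5 7 7]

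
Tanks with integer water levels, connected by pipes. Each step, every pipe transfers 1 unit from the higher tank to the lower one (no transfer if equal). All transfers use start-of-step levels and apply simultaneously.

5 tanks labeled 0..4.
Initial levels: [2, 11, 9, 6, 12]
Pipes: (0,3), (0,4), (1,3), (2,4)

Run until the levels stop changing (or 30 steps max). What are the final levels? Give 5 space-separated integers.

Step 1: flows [3->0,4->0,1->3,4->2] -> levels [4 10 10 6 10]
Step 2: flows [3->0,4->0,1->3,2=4] -> levels [6 9 10 6 9]
Step 3: flows [0=3,4->0,1->3,2->4] -> levels [7 8 9 7 9]
Step 4: flows [0=3,4->0,1->3,2=4] -> levels [8 7 9 8 8]
Step 5: flows [0=3,0=4,3->1,2->4] -> levels [8 8 8 7 9]
Step 6: flows [0->3,4->0,1->3,4->2] -> levels [8 7 9 9 7]
Step 7: flows [3->0,0->4,3->1,2->4] -> levels [8 8 8 7 9]
  -> period-2 cycle: step 7 state = step 5 state; never stabilizes
  -> state at step 30: (30-5) mod 2 = 1, same as step 6 -> [8 7 9 9 7]

Answer: 8 7 9 9 7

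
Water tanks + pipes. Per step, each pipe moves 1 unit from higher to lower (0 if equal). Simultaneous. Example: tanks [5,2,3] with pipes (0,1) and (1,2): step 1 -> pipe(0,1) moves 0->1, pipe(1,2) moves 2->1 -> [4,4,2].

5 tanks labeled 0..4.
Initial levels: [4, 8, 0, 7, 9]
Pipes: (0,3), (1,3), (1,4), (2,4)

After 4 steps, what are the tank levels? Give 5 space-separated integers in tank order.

Answer: 6 6 4 7 5

Derivation:
Step 1: flows [3->0,1->3,4->1,4->2] -> levels [5 8 1 7 7]
Step 2: flows [3->0,1->3,1->4,4->2] -> levels [6 6 2 7 7]
Step 3: flows [3->0,3->1,4->1,4->2] -> levels [7 8 3 5 5]
Step 4: flows [0->3,1->3,1->4,4->2] -> levels [6 6 4 7 5]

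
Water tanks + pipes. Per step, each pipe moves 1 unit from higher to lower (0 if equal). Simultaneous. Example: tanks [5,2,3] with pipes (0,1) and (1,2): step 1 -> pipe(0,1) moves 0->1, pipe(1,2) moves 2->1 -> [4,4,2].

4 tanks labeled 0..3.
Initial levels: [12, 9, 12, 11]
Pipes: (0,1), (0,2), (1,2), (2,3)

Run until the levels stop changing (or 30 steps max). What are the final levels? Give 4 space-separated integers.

Step 1: flows [0->1,0=2,2->1,2->3] -> levels [11 11 10 12]
Step 2: flows [0=1,0->2,1->2,3->2] -> levels [10 10 13 11]
Step 3: flows [0=1,2->0,2->1,2->3] -> levels [11 11 10 12]
  -> period-2 cycle: step 3 state = step 1 state; never stabilizes
  -> state at step 30: (30-1) mod 2 = 1, same as step 2 -> [10 10 13 11]

Answer: 10 10 13 11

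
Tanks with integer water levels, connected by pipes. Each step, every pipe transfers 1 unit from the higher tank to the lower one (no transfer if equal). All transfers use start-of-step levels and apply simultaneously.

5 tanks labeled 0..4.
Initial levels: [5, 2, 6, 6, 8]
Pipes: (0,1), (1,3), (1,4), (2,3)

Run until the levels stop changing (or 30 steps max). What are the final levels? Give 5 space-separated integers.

Step 1: flows [0->1,3->1,4->1,2=3] -> levels [4 5 6 5 7]
Step 2: flows [1->0,1=3,4->1,2->3] -> levels [5 5 5 6 6]
Step 3: flows [0=1,3->1,4->1,3->2] -> levels [5 7 6 4 5]
Step 4: flows [1->0,1->3,1->4,2->3] -> levels [6 4 5 6 6]
Step 5: flows [0->1,3->1,4->1,3->2] -> levels [5 7 6 4 5]
  -> period-2 cycle: step 5 state = step 3 state; never stabilizes
  -> state at step 30: (30-3) mod 2 = 1, same as step 4 -> [6 4 5 6 6]

Answer: 6 4 5 6 6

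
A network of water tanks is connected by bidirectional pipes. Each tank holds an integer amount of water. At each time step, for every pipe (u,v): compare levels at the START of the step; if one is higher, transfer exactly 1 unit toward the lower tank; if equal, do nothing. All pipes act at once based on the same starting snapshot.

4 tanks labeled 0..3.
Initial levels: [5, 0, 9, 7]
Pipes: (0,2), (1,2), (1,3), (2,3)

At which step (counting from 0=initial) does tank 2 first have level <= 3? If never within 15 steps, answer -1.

Answer: -1

Derivation:
Step 1: flows [2->0,2->1,3->1,2->3] -> levels [6 2 6 7]
Step 2: flows [0=2,2->1,3->1,3->2] -> levels [6 4 6 5]
Step 3: flows [0=2,2->1,3->1,2->3] -> levels [6 6 4 5]
Step 4: flows [0->2,1->2,1->3,3->2] -> levels [5 4 7 5]
Step 5: flows [2->0,2->1,3->1,2->3] -> levels [6 6 4 5]
  -> period-2 cycle (repeats step 3); tank 2 never drops to <=3
Tank 2 never reaches <=3 within 15 steps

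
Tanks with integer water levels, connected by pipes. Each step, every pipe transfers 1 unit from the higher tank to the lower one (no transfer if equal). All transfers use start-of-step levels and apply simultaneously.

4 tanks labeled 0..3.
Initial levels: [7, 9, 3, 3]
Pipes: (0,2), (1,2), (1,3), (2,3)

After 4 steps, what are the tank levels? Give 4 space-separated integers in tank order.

Step 1: flows [0->2,1->2,1->3,2=3] -> levels [6 7 5 4]
Step 2: flows [0->2,1->2,1->3,2->3] -> levels [5 5 6 6]
Step 3: flows [2->0,2->1,3->1,2=3] -> levels [6 7 4 5]
Step 4: flows [0->2,1->2,1->3,3->2] -> levels [5 5 7 5]

Answer: 5 5 7 5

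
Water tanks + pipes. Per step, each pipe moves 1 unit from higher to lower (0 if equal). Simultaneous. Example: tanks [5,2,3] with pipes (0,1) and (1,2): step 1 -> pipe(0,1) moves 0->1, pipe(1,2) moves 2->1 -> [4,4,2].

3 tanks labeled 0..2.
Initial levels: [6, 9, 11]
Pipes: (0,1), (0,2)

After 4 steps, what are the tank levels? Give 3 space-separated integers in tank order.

Answer: 10 8 8

Derivation:
Step 1: flows [1->0,2->0] -> levels [8 8 10]
Step 2: flows [0=1,2->0] -> levels [9 8 9]
Step 3: flows [0->1,0=2] -> levels [8 9 9]
Step 4: flows [1->0,2->0] -> levels [10 8 8]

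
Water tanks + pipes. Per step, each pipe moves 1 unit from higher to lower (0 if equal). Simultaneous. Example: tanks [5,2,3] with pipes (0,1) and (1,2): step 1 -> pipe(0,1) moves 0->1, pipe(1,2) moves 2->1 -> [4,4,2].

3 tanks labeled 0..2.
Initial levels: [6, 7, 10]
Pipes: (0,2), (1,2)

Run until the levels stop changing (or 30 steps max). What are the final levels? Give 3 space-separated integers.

Answer: 8 8 7

Derivation:
Step 1: flows [2->0,2->1] -> levels [7 8 8]
Step 2: flows [2->0,1=2] -> levels [8 8 7]
Step 3: flows [0->2,1->2] -> levels [7 7 9]
Step 4: flows [2->0,2->1] -> levels [8 8 7]
  -> period-2 cycle: step 4 state = step 2 state; never stabilizes
  -> state at step 30: (30-2) mod 2 = 0, same as step 2 -> [8 8 7]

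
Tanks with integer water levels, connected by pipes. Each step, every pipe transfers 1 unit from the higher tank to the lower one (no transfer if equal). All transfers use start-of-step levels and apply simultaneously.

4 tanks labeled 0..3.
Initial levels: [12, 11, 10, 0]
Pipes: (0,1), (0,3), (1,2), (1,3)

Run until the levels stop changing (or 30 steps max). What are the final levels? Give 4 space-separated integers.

Step 1: flows [0->1,0->3,1->2,1->3] -> levels [10 10 11 2]
Step 2: flows [0=1,0->3,2->1,1->3] -> levels [9 10 10 4]
Step 3: flows [1->0,0->3,1=2,1->3] -> levels [9 8 10 6]
Step 4: flows [0->1,0->3,2->1,1->3] -> levels [7 9 9 8]
Step 5: flows [1->0,3->0,1=2,1->3] -> levels [9 7 9 8]
Step 6: flows [0->1,0->3,2->1,3->1] -> levels [7 10 8 8]
Step 7: flows [1->0,3->0,1->2,1->3] -> levels [9 7 9 8]
  -> period-2 cycle: step 7 state = step 5 state; never stabilizes
  -> state at step 30: (30-5) mod 2 = 1, same as step 6 -> [7 10 8 8]

Answer: 7 10 8 8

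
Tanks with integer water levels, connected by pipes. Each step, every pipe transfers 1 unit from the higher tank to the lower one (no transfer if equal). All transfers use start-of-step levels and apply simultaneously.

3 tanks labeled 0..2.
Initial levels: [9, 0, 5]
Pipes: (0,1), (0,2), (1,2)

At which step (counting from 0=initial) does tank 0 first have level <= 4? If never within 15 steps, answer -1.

Step 1: flows [0->1,0->2,2->1] -> levels [7 2 5]
Step 2: flows [0->1,0->2,2->1] -> levels [5 4 5]
Step 3: flows [0->1,0=2,2->1] -> levels [4 6 4]
Tank 0 first reaches <=4 at step 3

Answer: 3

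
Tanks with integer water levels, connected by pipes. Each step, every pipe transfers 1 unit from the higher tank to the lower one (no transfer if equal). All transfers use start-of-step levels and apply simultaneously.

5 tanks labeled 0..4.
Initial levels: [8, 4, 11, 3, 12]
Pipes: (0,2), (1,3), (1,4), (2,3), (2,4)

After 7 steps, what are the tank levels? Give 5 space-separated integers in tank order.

Answer: 8 6 6 9 9

Derivation:
Step 1: flows [2->0,1->3,4->1,2->3,4->2] -> levels [9 4 10 5 10]
Step 2: flows [2->0,3->1,4->1,2->3,2=4] -> levels [10 6 8 5 9]
Step 3: flows [0->2,1->3,4->1,2->3,4->2] -> levels [9 6 9 7 7]
Step 4: flows [0=2,3->1,4->1,2->3,2->4] -> levels [9 8 7 7 7]
Step 5: flows [0->2,1->3,1->4,2=3,2=4] -> levels [8 6 8 8 8]
Step 6: flows [0=2,3->1,4->1,2=3,2=4] -> levels [8 8 8 7 7]
Step 7: flows [0=2,1->3,1->4,2->3,2->4] -> levels [8 6 6 9 9]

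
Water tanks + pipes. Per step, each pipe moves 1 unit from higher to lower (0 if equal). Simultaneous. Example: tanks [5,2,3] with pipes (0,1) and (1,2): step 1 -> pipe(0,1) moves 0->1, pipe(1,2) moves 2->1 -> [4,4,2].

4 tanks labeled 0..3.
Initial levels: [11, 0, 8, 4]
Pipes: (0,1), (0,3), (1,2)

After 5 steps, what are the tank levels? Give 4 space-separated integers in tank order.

Answer: 5 6 5 7

Derivation:
Step 1: flows [0->1,0->3,2->1] -> levels [9 2 7 5]
Step 2: flows [0->1,0->3,2->1] -> levels [7 4 6 6]
Step 3: flows [0->1,0->3,2->1] -> levels [5 6 5 7]
Step 4: flows [1->0,3->0,1->2] -> levels [7 4 6 6]
  -> period-2 cycle: step 4 state = step 2 state
  -> state at step 5: (5-2) mod 2 = 1, same as step 3 -> [5 6 5 7]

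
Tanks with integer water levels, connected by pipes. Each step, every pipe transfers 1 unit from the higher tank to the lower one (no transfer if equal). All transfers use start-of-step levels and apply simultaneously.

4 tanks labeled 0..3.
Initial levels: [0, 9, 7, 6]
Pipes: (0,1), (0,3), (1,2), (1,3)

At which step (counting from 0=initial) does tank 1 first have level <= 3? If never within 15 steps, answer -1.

Answer: -1

Derivation:
Step 1: flows [1->0,3->0,1->2,1->3] -> levels [2 6 8 6]
Step 2: flows [1->0,3->0,2->1,1=3] -> levels [4 6 7 5]
Step 3: flows [1->0,3->0,2->1,1->3] -> levels [6 5 6 5]
Step 4: flows [0->1,0->3,2->1,1=3] -> levels [4 7 5 6]
Step 5: flows [1->0,3->0,1->2,1->3] -> levels [6 4 6 6]
Step 6: flows [0->1,0=3,2->1,3->1] -> levels [5 7 5 5]
Step 7: flows [1->0,0=3,1->2,1->3] -> levels [6 4 6 6]
  -> period-2 cycle (repeats step 5); tank 1 never drops to <=3
Tank 1 never reaches <=3 within 15 steps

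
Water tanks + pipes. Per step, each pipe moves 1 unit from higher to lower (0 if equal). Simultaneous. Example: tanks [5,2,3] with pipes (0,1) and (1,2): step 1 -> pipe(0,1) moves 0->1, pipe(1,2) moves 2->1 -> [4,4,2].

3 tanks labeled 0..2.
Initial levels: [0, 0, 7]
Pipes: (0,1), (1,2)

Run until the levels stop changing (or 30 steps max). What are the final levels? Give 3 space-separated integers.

Step 1: flows [0=1,2->1] -> levels [0 1 6]
Step 2: flows [1->0,2->1] -> levels [1 1 5]
Step 3: flows [0=1,2->1] -> levels [1 2 4]
Step 4: flows [1->0,2->1] -> levels [2 2 3]
Step 5: flows [0=1,2->1] -> levels [2 3 2]
Step 6: flows [1->0,1->2] -> levels [3 1 3]
Step 7: flows [0->1,2->1] -> levels [2 3 2]
  -> period-2 cycle: step 7 state = step 5 state; never stabilizes
  -> state at step 30: (30-5) mod 2 = 1, same as step 6 -> [3 1 3]

Answer: 3 1 3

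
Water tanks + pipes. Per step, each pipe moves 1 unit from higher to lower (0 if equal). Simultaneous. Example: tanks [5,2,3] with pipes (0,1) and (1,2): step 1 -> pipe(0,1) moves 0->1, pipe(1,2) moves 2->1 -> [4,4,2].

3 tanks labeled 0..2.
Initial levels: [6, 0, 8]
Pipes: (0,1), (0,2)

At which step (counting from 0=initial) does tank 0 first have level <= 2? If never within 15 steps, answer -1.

Answer: -1

Derivation:
Step 1: flows [0->1,2->0] -> levels [6 1 7]
Step 2: flows [0->1,2->0] -> levels [6 2 6]
Step 3: flows [0->1,0=2] -> levels [5 3 6]
Step 4: flows [0->1,2->0] -> levels [5 4 5]
Step 5: flows [0->1,0=2] -> levels [4 5 5]
Step 6: flows [1->0,2->0] -> levels [6 4 4]
Step 7: flows [0->1,0->2] -> levels [4 5 5]
  -> period-2 cycle (repeats step 5); tank 0 never drops to <=2
Tank 0 never reaches <=2 within 15 steps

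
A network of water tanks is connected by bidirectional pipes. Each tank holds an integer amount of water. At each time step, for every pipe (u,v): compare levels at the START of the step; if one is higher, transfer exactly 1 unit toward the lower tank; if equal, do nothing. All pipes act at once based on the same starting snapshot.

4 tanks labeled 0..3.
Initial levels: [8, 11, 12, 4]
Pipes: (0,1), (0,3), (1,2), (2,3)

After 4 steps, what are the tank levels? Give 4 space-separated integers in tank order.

Answer: 9 8 10 8

Derivation:
Step 1: flows [1->0,0->3,2->1,2->3] -> levels [8 11 10 6]
Step 2: flows [1->0,0->3,1->2,2->3] -> levels [8 9 10 8]
Step 3: flows [1->0,0=3,2->1,2->3] -> levels [9 9 8 9]
Step 4: flows [0=1,0=3,1->2,3->2] -> levels [9 8 10 8]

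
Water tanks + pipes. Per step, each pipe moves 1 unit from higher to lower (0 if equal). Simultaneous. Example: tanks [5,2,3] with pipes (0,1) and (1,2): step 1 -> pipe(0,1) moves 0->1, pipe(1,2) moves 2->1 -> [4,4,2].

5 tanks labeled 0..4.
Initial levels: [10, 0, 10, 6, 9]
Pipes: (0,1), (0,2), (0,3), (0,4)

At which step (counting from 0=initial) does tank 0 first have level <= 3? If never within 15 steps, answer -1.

Answer: -1

Derivation:
Step 1: flows [0->1,0=2,0->3,0->4] -> levels [7 1 10 7 10]
Step 2: flows [0->1,2->0,0=3,4->0] -> levels [8 2 9 7 9]
Step 3: flows [0->1,2->0,0->3,4->0] -> levels [8 3 8 8 8]
Step 4: flows [0->1,0=2,0=3,0=4] -> levels [7 4 8 8 8]
Step 5: flows [0->1,2->0,3->0,4->0] -> levels [9 5 7 7 7]
Step 6: flows [0->1,0->2,0->3,0->4] -> levels [5 6 8 8 8]
Step 7: flows [1->0,2->0,3->0,4->0] -> levels [9 5 7 7 7]
  -> period-2 cycle (repeats step 5); tank 0 never drops to <=3
Tank 0 never reaches <=3 within 15 steps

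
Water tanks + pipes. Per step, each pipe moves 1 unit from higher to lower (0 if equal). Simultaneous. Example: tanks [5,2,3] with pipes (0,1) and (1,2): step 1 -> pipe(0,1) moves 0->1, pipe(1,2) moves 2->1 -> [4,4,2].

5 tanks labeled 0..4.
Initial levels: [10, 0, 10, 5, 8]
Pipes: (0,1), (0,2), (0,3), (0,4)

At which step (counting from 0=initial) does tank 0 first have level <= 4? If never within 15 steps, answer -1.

Step 1: flows [0->1,0=2,0->3,0->4] -> levels [7 1 10 6 9]
Step 2: flows [0->1,2->0,0->3,4->0] -> levels [7 2 9 7 8]
Step 3: flows [0->1,2->0,0=3,4->0] -> levels [8 3 8 7 7]
Step 4: flows [0->1,0=2,0->3,0->4] -> levels [5 4 8 8 8]
Step 5: flows [0->1,2->0,3->0,4->0] -> levels [7 5 7 7 7]
Step 6: flows [0->1,0=2,0=3,0=4] -> levels [6 6 7 7 7]
Step 7: flows [0=1,2->0,3->0,4->0] -> levels [9 6 6 6 6]
Step 8: flows [0->1,0->2,0->3,0->4] -> levels [5 7 7 7 7]
Step 9: flows [1->0,2->0,3->0,4->0] -> levels [9 6 6 6 6]
  -> period-2 cycle (repeats step 7); tank 0 never drops to <=4
Tank 0 never reaches <=4 within 15 steps

Answer: -1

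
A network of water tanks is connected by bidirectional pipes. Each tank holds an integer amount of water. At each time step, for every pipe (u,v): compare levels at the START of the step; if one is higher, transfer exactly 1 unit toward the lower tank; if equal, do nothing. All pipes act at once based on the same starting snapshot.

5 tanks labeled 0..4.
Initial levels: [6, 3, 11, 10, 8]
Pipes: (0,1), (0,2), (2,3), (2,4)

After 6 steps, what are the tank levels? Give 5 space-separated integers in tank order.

Answer: 6 7 9 8 8

Derivation:
Step 1: flows [0->1,2->0,2->3,2->4] -> levels [6 4 8 11 9]
Step 2: flows [0->1,2->0,3->2,4->2] -> levels [6 5 9 10 8]
Step 3: flows [0->1,2->0,3->2,2->4] -> levels [6 6 8 9 9]
Step 4: flows [0=1,2->0,3->2,4->2] -> levels [7 6 9 8 8]
Step 5: flows [0->1,2->0,2->3,2->4] -> levels [7 7 6 9 9]
Step 6: flows [0=1,0->2,3->2,4->2] -> levels [6 7 9 8 8]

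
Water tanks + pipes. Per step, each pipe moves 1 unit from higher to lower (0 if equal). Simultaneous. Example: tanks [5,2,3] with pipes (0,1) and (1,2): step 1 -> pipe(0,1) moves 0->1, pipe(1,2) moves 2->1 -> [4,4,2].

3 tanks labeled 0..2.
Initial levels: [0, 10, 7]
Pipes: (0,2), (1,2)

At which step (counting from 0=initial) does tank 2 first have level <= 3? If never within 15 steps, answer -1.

Step 1: flows [2->0,1->2] -> levels [1 9 7]
Step 2: flows [2->0,1->2] -> levels [2 8 7]
Step 3: flows [2->0,1->2] -> levels [3 7 7]
Step 4: flows [2->0,1=2] -> levels [4 7 6]
Step 5: flows [2->0,1->2] -> levels [5 6 6]
Step 6: flows [2->0,1=2] -> levels [6 6 5]
Step 7: flows [0->2,1->2] -> levels [5 5 7]
Step 8: flows [2->0,2->1] -> levels [6 6 5]
  -> period-2 cycle (repeats step 6); tank 2 never drops to <=3
Tank 2 never reaches <=3 within 15 steps

Answer: -1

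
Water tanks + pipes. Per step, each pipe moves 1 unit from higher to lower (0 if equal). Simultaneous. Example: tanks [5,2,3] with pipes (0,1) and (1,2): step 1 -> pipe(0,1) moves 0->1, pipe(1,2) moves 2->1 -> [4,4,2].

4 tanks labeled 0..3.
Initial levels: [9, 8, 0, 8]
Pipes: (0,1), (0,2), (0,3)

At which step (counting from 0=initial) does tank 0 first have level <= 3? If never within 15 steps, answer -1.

Step 1: flows [0->1,0->2,0->3] -> levels [6 9 1 9]
Step 2: flows [1->0,0->2,3->0] -> levels [7 8 2 8]
Step 3: flows [1->0,0->2,3->0] -> levels [8 7 3 7]
Step 4: flows [0->1,0->2,0->3] -> levels [5 8 4 8]
Step 5: flows [1->0,0->2,3->0] -> levels [6 7 5 7]
Step 6: flows [1->0,0->2,3->0] -> levels [7 6 6 6]
Step 7: flows [0->1,0->2,0->3] -> levels [4 7 7 7]
Step 8: flows [1->0,2->0,3->0] -> levels [7 6 6 6]
  -> period-2 cycle (repeats step 6); tank 0 never drops to <=3
Tank 0 never reaches <=3 within 15 steps

Answer: -1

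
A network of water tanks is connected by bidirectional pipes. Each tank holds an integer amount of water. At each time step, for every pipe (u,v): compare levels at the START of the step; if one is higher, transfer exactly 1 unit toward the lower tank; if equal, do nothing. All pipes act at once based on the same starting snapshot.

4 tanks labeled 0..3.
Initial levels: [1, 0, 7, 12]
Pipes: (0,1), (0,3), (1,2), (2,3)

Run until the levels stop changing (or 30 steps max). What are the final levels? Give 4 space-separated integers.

Step 1: flows [0->1,3->0,2->1,3->2] -> levels [1 2 7 10]
Step 2: flows [1->0,3->0,2->1,3->2] -> levels [3 2 7 8]
Step 3: flows [0->1,3->0,2->1,3->2] -> levels [3 4 7 6]
Step 4: flows [1->0,3->0,2->1,2->3] -> levels [5 4 5 6]
Step 5: flows [0->1,3->0,2->1,3->2] -> levels [5 6 5 4]
Step 6: flows [1->0,0->3,1->2,2->3] -> levels [5 4 5 6]
  -> period-2 cycle: step 6 state = step 4 state; never stabilizes
  -> state at step 30: (30-4) mod 2 = 0, same as step 4 -> [5 4 5 6]

Answer: 5 4 5 6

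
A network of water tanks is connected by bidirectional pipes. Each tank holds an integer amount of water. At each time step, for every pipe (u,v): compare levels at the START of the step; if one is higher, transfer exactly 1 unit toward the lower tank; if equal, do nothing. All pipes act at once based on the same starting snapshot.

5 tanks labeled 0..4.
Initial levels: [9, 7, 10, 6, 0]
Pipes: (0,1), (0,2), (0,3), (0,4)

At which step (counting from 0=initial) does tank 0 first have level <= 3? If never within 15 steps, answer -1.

Step 1: flows [0->1,2->0,0->3,0->4] -> levels [7 8 9 7 1]
Step 2: flows [1->0,2->0,0=3,0->4] -> levels [8 7 8 7 2]
Step 3: flows [0->1,0=2,0->3,0->4] -> levels [5 8 8 8 3]
Step 4: flows [1->0,2->0,3->0,0->4] -> levels [7 7 7 7 4]
Step 5: flows [0=1,0=2,0=3,0->4] -> levels [6 7 7 7 5]
Step 6: flows [1->0,2->0,3->0,0->4] -> levels [8 6 6 6 6]
Step 7: flows [0->1,0->2,0->3,0->4] -> levels [4 7 7 7 7]
Step 8: flows [1->0,2->0,3->0,4->0] -> levels [8 6 6 6 6]
  -> period-2 cycle (repeats step 6); tank 0 never drops to <=3
Tank 0 never reaches <=3 within 15 steps

Answer: -1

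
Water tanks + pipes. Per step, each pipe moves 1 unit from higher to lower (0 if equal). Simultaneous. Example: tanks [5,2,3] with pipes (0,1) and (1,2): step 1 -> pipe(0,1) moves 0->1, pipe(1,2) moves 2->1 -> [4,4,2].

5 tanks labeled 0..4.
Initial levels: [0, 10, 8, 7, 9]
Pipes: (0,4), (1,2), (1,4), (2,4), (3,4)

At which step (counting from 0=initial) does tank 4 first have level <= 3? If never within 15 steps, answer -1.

Step 1: flows [4->0,1->2,1->4,4->2,4->3] -> levels [1 8 10 8 7]
Step 2: flows [4->0,2->1,1->4,2->4,3->4] -> levels [2 8 8 7 9]
Step 3: flows [4->0,1=2,4->1,4->2,4->3] -> levels [3 9 9 8 5]
Step 4: flows [4->0,1=2,1->4,2->4,3->4] -> levels [4 8 8 7 7]
Step 5: flows [4->0,1=2,1->4,2->4,3=4] -> levels [5 7 7 7 8]
Step 6: flows [4->0,1=2,4->1,4->2,4->3] -> levels [6 8 8 8 4]
Step 7: flows [0->4,1=2,1->4,2->4,3->4] -> levels [5 7 7 7 8]
  -> period-2 cycle (repeats step 5); tank 4 never drops to <=3
Tank 4 never reaches <=3 within 15 steps

Answer: -1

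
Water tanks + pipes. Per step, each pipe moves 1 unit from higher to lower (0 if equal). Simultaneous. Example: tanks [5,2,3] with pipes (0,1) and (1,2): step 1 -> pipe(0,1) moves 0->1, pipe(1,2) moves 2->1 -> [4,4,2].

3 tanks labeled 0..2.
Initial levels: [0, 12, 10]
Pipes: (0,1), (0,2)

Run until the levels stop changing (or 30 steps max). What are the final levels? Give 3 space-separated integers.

Answer: 8 7 7

Derivation:
Step 1: flows [1->0,2->0] -> levels [2 11 9]
Step 2: flows [1->0,2->0] -> levels [4 10 8]
Step 3: flows [1->0,2->0] -> levels [6 9 7]
Step 4: flows [1->0,2->0] -> levels [8 8 6]
Step 5: flows [0=1,0->2] -> levels [7 8 7]
Step 6: flows [1->0,0=2] -> levels [8 7 7]
Step 7: flows [0->1,0->2] -> levels [6 8 8]
Step 8: flows [1->0,2->0] -> levels [8 7 7]
  -> period-2 cycle: step 8 state = step 6 state; never stabilizes
  -> state at step 30: (30-6) mod 2 = 0, same as step 6 -> [8 7 7]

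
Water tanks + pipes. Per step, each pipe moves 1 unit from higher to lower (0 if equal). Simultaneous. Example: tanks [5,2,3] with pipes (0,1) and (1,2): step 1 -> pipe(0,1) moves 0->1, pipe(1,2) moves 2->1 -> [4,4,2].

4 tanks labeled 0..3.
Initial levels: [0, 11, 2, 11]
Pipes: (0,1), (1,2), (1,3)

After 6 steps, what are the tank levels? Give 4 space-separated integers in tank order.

Step 1: flows [1->0,1->2,1=3] -> levels [1 9 3 11]
Step 2: flows [1->0,1->2,3->1] -> levels [2 8 4 10]
Step 3: flows [1->0,1->2,3->1] -> levels [3 7 5 9]
Step 4: flows [1->0,1->2,3->1] -> levels [4 6 6 8]
Step 5: flows [1->0,1=2,3->1] -> levels [5 6 6 7]
Step 6: flows [1->0,1=2,3->1] -> levels [6 6 6 6]

Answer: 6 6 6 6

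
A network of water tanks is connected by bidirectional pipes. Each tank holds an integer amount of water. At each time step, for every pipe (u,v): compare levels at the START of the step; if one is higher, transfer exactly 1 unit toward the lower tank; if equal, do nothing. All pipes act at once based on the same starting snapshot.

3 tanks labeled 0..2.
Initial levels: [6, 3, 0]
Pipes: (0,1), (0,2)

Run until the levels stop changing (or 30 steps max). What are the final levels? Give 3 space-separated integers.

Step 1: flows [0->1,0->2] -> levels [4 4 1]
Step 2: flows [0=1,0->2] -> levels [3 4 2]
Step 3: flows [1->0,0->2] -> levels [3 3 3]
Step 4: flows [0=1,0=2] -> levels [3 3 3]
  -> stable (no change)

Answer: 3 3 3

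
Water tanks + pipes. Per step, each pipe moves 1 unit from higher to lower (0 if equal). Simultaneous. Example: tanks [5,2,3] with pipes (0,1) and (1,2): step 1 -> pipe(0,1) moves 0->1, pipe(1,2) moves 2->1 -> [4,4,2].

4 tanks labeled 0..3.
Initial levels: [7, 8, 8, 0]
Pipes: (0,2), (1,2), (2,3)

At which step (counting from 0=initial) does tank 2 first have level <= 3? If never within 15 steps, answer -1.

Answer: -1

Derivation:
Step 1: flows [2->0,1=2,2->3] -> levels [8 8 6 1]
Step 2: flows [0->2,1->2,2->3] -> levels [7 7 7 2]
Step 3: flows [0=2,1=2,2->3] -> levels [7 7 6 3]
Step 4: flows [0->2,1->2,2->3] -> levels [6 6 7 4]
Step 5: flows [2->0,2->1,2->3] -> levels [7 7 4 5]
Step 6: flows [0->2,1->2,3->2] -> levels [6 6 7 4]
  -> period-2 cycle (repeats step 4); tank 2 never drops to <=3
Tank 2 never reaches <=3 within 15 steps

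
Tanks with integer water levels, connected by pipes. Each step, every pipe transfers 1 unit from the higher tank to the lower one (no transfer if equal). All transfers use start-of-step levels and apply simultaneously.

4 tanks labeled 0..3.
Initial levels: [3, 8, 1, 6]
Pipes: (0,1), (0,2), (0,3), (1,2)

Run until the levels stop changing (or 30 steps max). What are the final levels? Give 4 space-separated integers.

Answer: 6 4 4 4

Derivation:
Step 1: flows [1->0,0->2,3->0,1->2] -> levels [4 6 3 5]
Step 2: flows [1->0,0->2,3->0,1->2] -> levels [5 4 5 4]
Step 3: flows [0->1,0=2,0->3,2->1] -> levels [3 6 4 5]
Step 4: flows [1->0,2->0,3->0,1->2] -> levels [6 4 4 4]
Step 5: flows [0->1,0->2,0->3,1=2] -> levels [3 5 5 5]
Step 6: flows [1->0,2->0,3->0,1=2] -> levels [6 4 4 4]
  -> period-2 cycle: step 6 state = step 4 state; never stabilizes
  -> state at step 30: (30-4) mod 2 = 0, same as step 4 -> [6 4 4 4]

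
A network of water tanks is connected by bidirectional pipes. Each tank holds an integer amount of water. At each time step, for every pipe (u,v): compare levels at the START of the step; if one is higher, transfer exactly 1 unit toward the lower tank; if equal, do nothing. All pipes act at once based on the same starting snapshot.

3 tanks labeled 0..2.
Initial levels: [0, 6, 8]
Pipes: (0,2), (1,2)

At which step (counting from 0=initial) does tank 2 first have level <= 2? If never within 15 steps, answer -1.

Step 1: flows [2->0,2->1] -> levels [1 7 6]
Step 2: flows [2->0,1->2] -> levels [2 6 6]
Step 3: flows [2->0,1=2] -> levels [3 6 5]
Step 4: flows [2->0,1->2] -> levels [4 5 5]
Step 5: flows [2->0,1=2] -> levels [5 5 4]
Step 6: flows [0->2,1->2] -> levels [4 4 6]
Step 7: flows [2->0,2->1] -> levels [5 5 4]
  -> period-2 cycle (repeats step 5); tank 2 never drops to <=2
Tank 2 never reaches <=2 within 15 steps

Answer: -1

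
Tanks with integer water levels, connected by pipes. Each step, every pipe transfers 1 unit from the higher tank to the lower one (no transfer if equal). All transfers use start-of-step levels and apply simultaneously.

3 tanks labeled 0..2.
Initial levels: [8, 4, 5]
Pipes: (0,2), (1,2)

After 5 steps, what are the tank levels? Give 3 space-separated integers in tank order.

Answer: 6 6 5

Derivation:
Step 1: flows [0->2,2->1] -> levels [7 5 5]
Step 2: flows [0->2,1=2] -> levels [6 5 6]
Step 3: flows [0=2,2->1] -> levels [6 6 5]
Step 4: flows [0->2,1->2] -> levels [5 5 7]
Step 5: flows [2->0,2->1] -> levels [6 6 5]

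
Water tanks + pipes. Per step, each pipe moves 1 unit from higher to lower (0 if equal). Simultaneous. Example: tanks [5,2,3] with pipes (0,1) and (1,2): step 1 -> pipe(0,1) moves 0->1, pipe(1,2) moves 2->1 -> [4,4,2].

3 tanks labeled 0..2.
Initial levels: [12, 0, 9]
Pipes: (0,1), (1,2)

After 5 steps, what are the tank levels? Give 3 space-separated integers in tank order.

Step 1: flows [0->1,2->1] -> levels [11 2 8]
Step 2: flows [0->1,2->1] -> levels [10 4 7]
Step 3: flows [0->1,2->1] -> levels [9 6 6]
Step 4: flows [0->1,1=2] -> levels [8 7 6]
Step 5: flows [0->1,1->2] -> levels [7 7 7]

Answer: 7 7 7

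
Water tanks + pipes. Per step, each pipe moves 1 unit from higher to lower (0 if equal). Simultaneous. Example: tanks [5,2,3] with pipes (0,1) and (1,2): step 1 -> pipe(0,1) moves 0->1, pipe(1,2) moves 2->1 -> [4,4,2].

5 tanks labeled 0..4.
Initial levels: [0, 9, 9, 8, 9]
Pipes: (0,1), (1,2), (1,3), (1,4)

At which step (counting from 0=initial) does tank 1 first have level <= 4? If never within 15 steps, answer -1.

Answer: -1

Derivation:
Step 1: flows [1->0,1=2,1->3,1=4] -> levels [1 7 9 9 9]
Step 2: flows [1->0,2->1,3->1,4->1] -> levels [2 9 8 8 8]
Step 3: flows [1->0,1->2,1->3,1->4] -> levels [3 5 9 9 9]
Step 4: flows [1->0,2->1,3->1,4->1] -> levels [4 7 8 8 8]
Step 5: flows [1->0,2->1,3->1,4->1] -> levels [5 9 7 7 7]
Step 6: flows [1->0,1->2,1->3,1->4] -> levels [6 5 8 8 8]
Step 7: flows [0->1,2->1,3->1,4->1] -> levels [5 9 7 7 7]
  -> period-2 cycle (repeats step 5); tank 1 never drops to <=4
Tank 1 never reaches <=4 within 15 steps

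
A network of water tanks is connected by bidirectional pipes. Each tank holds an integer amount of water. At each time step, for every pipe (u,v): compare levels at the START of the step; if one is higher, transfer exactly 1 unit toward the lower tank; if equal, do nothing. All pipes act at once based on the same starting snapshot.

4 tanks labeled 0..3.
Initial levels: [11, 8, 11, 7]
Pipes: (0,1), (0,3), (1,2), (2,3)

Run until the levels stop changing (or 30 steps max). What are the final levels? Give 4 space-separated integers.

Step 1: flows [0->1,0->3,2->1,2->3] -> levels [9 10 9 9]
Step 2: flows [1->0,0=3,1->2,2=3] -> levels [10 8 10 9]
Step 3: flows [0->1,0->3,2->1,2->3] -> levels [8 10 8 11]
Step 4: flows [1->0,3->0,1->2,3->2] -> levels [10 8 10 9]
  -> period-2 cycle: step 4 state = step 2 state; never stabilizes
  -> state at step 30: (30-2) mod 2 = 0, same as step 2 -> [10 8 10 9]

Answer: 10 8 10 9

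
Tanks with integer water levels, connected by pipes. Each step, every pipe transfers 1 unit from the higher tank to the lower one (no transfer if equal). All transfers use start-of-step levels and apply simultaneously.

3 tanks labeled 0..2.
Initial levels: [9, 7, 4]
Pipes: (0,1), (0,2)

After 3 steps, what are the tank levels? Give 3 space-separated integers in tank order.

Answer: 6 7 7

Derivation:
Step 1: flows [0->1,0->2] -> levels [7 8 5]
Step 2: flows [1->0,0->2] -> levels [7 7 6]
Step 3: flows [0=1,0->2] -> levels [6 7 7]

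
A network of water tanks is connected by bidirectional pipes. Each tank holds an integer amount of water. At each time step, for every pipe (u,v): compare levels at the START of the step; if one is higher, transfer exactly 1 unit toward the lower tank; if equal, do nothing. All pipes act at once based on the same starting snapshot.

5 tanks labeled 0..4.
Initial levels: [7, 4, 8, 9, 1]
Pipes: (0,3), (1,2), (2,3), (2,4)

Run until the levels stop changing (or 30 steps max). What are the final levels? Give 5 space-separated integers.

Answer: 6 6 4 8 5

Derivation:
Step 1: flows [3->0,2->1,3->2,2->4] -> levels [8 5 7 7 2]
Step 2: flows [0->3,2->1,2=3,2->4] -> levels [7 6 5 8 3]
Step 3: flows [3->0,1->2,3->2,2->4] -> levels [8 5 6 6 4]
Step 4: flows [0->3,2->1,2=3,2->4] -> levels [7 6 4 7 5]
Step 5: flows [0=3,1->2,3->2,4->2] -> levels [7 5 7 6 4]
Step 6: flows [0->3,2->1,2->3,2->4] -> levels [6 6 4 8 5]
Step 7: flows [3->0,1->2,3->2,4->2] -> levels [7 5 7 6 4]
  -> period-2 cycle: step 7 state = step 5 state; never stabilizes
  -> state at step 30: (30-5) mod 2 = 1, same as step 6 -> [6 6 4 8 5]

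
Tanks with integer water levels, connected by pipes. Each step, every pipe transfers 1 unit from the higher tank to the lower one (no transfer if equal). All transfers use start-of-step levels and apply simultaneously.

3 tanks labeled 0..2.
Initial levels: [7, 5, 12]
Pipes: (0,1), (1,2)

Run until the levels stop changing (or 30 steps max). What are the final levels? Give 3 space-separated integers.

Answer: 8 8 8

Derivation:
Step 1: flows [0->1,2->1] -> levels [6 7 11]
Step 2: flows [1->0,2->1] -> levels [7 7 10]
Step 3: flows [0=1,2->1] -> levels [7 8 9]
Step 4: flows [1->0,2->1] -> levels [8 8 8]
Step 5: flows [0=1,1=2] -> levels [8 8 8]
  -> stable (no change)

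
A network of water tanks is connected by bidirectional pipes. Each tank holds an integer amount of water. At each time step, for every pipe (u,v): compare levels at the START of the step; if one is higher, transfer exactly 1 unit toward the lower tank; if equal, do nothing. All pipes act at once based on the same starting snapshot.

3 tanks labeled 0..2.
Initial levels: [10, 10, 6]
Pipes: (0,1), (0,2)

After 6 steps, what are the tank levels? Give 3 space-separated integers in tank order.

Step 1: flows [0=1,0->2] -> levels [9 10 7]
Step 2: flows [1->0,0->2] -> levels [9 9 8]
Step 3: flows [0=1,0->2] -> levels [8 9 9]
Step 4: flows [1->0,2->0] -> levels [10 8 8]
Step 5: flows [0->1,0->2] -> levels [8 9 9]
  -> period-2 cycle: step 5 state = step 3 state
  -> state at step 6: (6-3) mod 2 = 1, same as step 4 -> [10 8 8]

Answer: 10 8 8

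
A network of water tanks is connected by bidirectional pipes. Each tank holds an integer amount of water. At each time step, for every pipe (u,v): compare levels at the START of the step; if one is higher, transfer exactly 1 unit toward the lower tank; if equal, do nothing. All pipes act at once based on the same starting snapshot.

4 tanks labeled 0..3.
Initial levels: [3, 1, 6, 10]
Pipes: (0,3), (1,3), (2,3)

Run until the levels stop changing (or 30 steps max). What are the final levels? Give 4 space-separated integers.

Answer: 5 5 5 5

Derivation:
Step 1: flows [3->0,3->1,3->2] -> levels [4 2 7 7]
Step 2: flows [3->0,3->1,2=3] -> levels [5 3 7 5]
Step 3: flows [0=3,3->1,2->3] -> levels [5 4 6 5]
Step 4: flows [0=3,3->1,2->3] -> levels [5 5 5 5]
Step 5: flows [0=3,1=3,2=3] -> levels [5 5 5 5]
  -> stable (no change)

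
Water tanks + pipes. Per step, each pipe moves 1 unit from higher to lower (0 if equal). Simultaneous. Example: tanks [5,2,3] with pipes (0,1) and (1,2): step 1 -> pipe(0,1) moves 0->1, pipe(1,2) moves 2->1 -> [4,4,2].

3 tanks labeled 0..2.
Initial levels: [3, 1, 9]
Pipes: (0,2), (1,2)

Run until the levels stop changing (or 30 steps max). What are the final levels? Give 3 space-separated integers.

Step 1: flows [2->0,2->1] -> levels [4 2 7]
Step 2: flows [2->0,2->1] -> levels [5 3 5]
Step 3: flows [0=2,2->1] -> levels [5 4 4]
Step 4: flows [0->2,1=2] -> levels [4 4 5]
Step 5: flows [2->0,2->1] -> levels [5 5 3]
Step 6: flows [0->2,1->2] -> levels [4 4 5]
  -> period-2 cycle: step 6 state = step 4 state; never stabilizes
  -> state at step 30: (30-4) mod 2 = 0, same as step 4 -> [4 4 5]

Answer: 4 4 5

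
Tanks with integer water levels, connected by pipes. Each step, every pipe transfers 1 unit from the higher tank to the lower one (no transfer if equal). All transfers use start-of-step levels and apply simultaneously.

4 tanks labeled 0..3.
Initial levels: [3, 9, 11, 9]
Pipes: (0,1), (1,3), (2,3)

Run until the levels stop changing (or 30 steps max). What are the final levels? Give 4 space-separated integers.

Step 1: flows [1->0,1=3,2->3] -> levels [4 8 10 10]
Step 2: flows [1->0,3->1,2=3] -> levels [5 8 10 9]
Step 3: flows [1->0,3->1,2->3] -> levels [6 8 9 9]
Step 4: flows [1->0,3->1,2=3] -> levels [7 8 9 8]
Step 5: flows [1->0,1=3,2->3] -> levels [8 7 8 9]
Step 6: flows [0->1,3->1,3->2] -> levels [7 9 9 7]
Step 7: flows [1->0,1->3,2->3] -> levels [8 7 8 9]
  -> period-2 cycle: step 7 state = step 5 state; never stabilizes
  -> state at step 30: (30-5) mod 2 = 1, same as step 6 -> [7 9 9 7]

Answer: 7 9 9 7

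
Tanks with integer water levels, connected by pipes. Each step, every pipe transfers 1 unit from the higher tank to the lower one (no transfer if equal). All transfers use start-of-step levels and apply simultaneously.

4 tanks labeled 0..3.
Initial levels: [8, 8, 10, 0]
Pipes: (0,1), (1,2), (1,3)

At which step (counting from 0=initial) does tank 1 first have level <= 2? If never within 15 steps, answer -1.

Step 1: flows [0=1,2->1,1->3] -> levels [8 8 9 1]
Step 2: flows [0=1,2->1,1->3] -> levels [8 8 8 2]
Step 3: flows [0=1,1=2,1->3] -> levels [8 7 8 3]
Step 4: flows [0->1,2->1,1->3] -> levels [7 8 7 4]
Step 5: flows [1->0,1->2,1->3] -> levels [8 5 8 5]
Step 6: flows [0->1,2->1,1=3] -> levels [7 7 7 5]
Step 7: flows [0=1,1=2,1->3] -> levels [7 6 7 6]
Step 8: flows [0->1,2->1,1=3] -> levels [6 8 6 6]
Step 9: flows [1->0,1->2,1->3] -> levels [7 5 7 7]
Step 10: flows [0->1,2->1,3->1] -> levels [6 8 6 6]
  -> period-2 cycle (repeats step 8); tank 1 never drops to <=2
Tank 1 never reaches <=2 within 15 steps

Answer: -1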